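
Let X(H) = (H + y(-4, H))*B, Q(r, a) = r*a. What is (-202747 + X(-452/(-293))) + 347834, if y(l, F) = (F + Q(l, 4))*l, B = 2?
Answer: 42545283/293 ≈ 1.4521e+5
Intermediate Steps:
Q(r, a) = a*r
y(l, F) = l*(F + 4*l) (y(l, F) = (F + 4*l)*l = l*(F + 4*l))
X(H) = 128 - 6*H (X(H) = (H - 4*(H + 4*(-4)))*2 = (H - 4*(H - 16))*2 = (H - 4*(-16 + H))*2 = (H + (64 - 4*H))*2 = (64 - 3*H)*2 = 128 - 6*H)
(-202747 + X(-452/(-293))) + 347834 = (-202747 + (128 - (-2712)/(-293))) + 347834 = (-202747 + (128 - (-2712)*(-1)/293)) + 347834 = (-202747 + (128 - 6*452/293)) + 347834 = (-202747 + (128 - 2712/293)) + 347834 = (-202747 + 34792/293) + 347834 = -59370079/293 + 347834 = 42545283/293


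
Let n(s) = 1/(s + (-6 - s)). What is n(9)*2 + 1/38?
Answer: -35/114 ≈ -0.30702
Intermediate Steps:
n(s) = -1/6 (n(s) = 1/(-6) = -1/6)
n(9)*2 + 1/38 = -1/6*2 + 1/38 = -1/3 + 1/38 = -35/114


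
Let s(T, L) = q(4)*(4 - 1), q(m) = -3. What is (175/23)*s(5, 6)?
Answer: -1575/23 ≈ -68.478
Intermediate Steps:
s(T, L) = -9 (s(T, L) = -3*(4 - 1) = -3*3 = -9)
(175/23)*s(5, 6) = (175/23)*(-9) = -1575/23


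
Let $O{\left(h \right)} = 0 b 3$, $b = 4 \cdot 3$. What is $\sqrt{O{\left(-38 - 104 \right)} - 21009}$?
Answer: $i \sqrt{21009} \approx 144.94 i$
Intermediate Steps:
$b = 12$
$O{\left(h \right)} = 0$ ($O{\left(h \right)} = 0 \cdot 12 \cdot 3 = 0 \cdot 3 = 0$)
$\sqrt{O{\left(-38 - 104 \right)} - 21009} = \sqrt{0 - 21009} = \sqrt{-21009} = i \sqrt{21009}$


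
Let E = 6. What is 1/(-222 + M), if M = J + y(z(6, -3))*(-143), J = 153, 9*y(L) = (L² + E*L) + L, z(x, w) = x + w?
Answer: -3/1637 ≈ -0.0018326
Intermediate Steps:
z(x, w) = w + x
y(L) = L²/9 + 7*L/9 (y(L) = ((L² + 6*L) + L)/9 = (L² + 7*L)/9 = L²/9 + 7*L/9)
M = -971/3 (M = 153 + ((-3 + 6)*(7 + (-3 + 6))/9)*(-143) = 153 + ((⅑)*3*(7 + 3))*(-143) = 153 + ((⅑)*3*10)*(-143) = 153 + (10/3)*(-143) = 153 - 1430/3 = -971/3 ≈ -323.67)
1/(-222 + M) = 1/(-222 - 971/3) = 1/(-1637/3) = -3/1637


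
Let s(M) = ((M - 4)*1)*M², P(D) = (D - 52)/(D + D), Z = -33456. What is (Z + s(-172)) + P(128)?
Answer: -335375341/64 ≈ -5.2402e+6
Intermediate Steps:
P(D) = (-52 + D)/(2*D) (P(D) = (-52 + D)/((2*D)) = (-52 + D)*(1/(2*D)) = (-52 + D)/(2*D))
s(M) = M²*(-4 + M) (s(M) = ((-4 + M)*1)*M² = (-4 + M)*M² = M²*(-4 + M))
(Z + s(-172)) + P(128) = (-33456 + (-172)²*(-4 - 172)) + (½)*(-52 + 128)/128 = (-33456 + 29584*(-176)) + (½)*(1/128)*76 = (-33456 - 5206784) + 19/64 = -5240240 + 19/64 = -335375341/64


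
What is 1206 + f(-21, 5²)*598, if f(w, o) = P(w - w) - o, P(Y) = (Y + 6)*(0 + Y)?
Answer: -13744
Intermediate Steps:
P(Y) = Y*(6 + Y) (P(Y) = (6 + Y)*Y = Y*(6 + Y))
f(w, o) = -o (f(w, o) = (w - w)*(6 + (w - w)) - o = 0*(6 + 0) - o = 0*6 - o = 0 - o = -o)
1206 + f(-21, 5²)*598 = 1206 - 1*5²*598 = 1206 - 1*25*598 = 1206 - 25*598 = 1206 - 14950 = -13744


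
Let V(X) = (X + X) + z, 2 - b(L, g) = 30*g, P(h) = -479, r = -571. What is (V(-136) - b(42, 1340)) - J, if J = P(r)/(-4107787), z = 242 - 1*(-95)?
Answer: 165391827502/4107787 ≈ 40263.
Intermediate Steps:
z = 337 (z = 242 + 95 = 337)
J = 479/4107787 (J = -479/(-4107787) = -479*(-1/4107787) = 479/4107787 ≈ 0.00011661)
b(L, g) = 2 - 30*g
V(X) = 337 + 2*X (V(X) = (X + X) + 337 = 2*X + 337 = 337 + 2*X)
(V(-136) - b(42, 1340)) - J = ((337 + 2*(-136)) - (2 - 30*1340)) - 1*479/4107787 = ((337 - 272) - (2 - 40200)) - 479/4107787 = (65 - 1*(-40198)) - 479/4107787 = (65 + 40198) - 479/4107787 = 40263 - 479/4107787 = 165391827502/4107787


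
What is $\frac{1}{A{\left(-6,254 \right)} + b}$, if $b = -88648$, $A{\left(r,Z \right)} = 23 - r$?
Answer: $- \frac{1}{88619} \approx -1.1284 \cdot 10^{-5}$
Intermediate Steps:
$\frac{1}{A{\left(-6,254 \right)} + b} = \frac{1}{\left(23 - -6\right) - 88648} = \frac{1}{\left(23 + 6\right) - 88648} = \frac{1}{29 - 88648} = \frac{1}{-88619} = - \frac{1}{88619}$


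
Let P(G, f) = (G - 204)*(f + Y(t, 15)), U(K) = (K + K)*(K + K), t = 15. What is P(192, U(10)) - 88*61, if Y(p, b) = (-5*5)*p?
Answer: -5668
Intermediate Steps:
U(K) = 4*K² (U(K) = (2*K)*(2*K) = 4*K²)
Y(p, b) = -25*p
P(G, f) = (-375 + f)*(-204 + G) (P(G, f) = (G - 204)*(f - 25*15) = (-204 + G)*(f - 375) = (-204 + G)*(-375 + f) = (-375 + f)*(-204 + G))
P(192, U(10)) - 88*61 = (76500 - 375*192 - 816*10² + 192*(4*10²)) - 88*61 = (76500 - 72000 - 816*100 + 192*(4*100)) - 5368 = (76500 - 72000 - 204*400 + 192*400) - 5368 = (76500 - 72000 - 81600 + 76800) - 5368 = -300 - 5368 = -5668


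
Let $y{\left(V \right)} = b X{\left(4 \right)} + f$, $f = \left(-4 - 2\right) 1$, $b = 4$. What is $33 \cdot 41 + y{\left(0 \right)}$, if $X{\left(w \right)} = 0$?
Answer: $1347$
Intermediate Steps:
$f = -6$ ($f = \left(-6\right) 1 = -6$)
$y{\left(V \right)} = -6$ ($y{\left(V \right)} = 4 \cdot 0 - 6 = 0 - 6 = -6$)
$33 \cdot 41 + y{\left(0 \right)} = 33 \cdot 41 - 6 = 1353 - 6 = 1347$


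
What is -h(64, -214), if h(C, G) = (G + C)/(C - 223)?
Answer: -50/53 ≈ -0.94340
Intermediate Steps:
h(C, G) = (C + G)/(-223 + C)
-h(64, -214) = -(64 - 214)/(-223 + 64) = -(-150)/(-159) = -(-1)*(-150)/159 = -1*50/53 = -50/53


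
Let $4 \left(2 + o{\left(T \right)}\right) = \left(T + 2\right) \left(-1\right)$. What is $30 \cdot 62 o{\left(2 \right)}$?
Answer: $-5580$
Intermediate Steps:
$o{\left(T \right)} = - \frac{5}{2} - \frac{T}{4}$ ($o{\left(T \right)} = -2 + \frac{\left(T + 2\right) \left(-1\right)}{4} = -2 + \frac{\left(2 + T\right) \left(-1\right)}{4} = -2 + \frac{-2 - T}{4} = -2 - \left(\frac{1}{2} + \frac{T}{4}\right) = - \frac{5}{2} - \frac{T}{4}$)
$30 \cdot 62 o{\left(2 \right)} = 30 \cdot 62 \left(- \frac{5}{2} - \frac{1}{2}\right) = 1860 \left(- \frac{5}{2} - \frac{1}{2}\right) = 1860 \left(-3\right) = -5580$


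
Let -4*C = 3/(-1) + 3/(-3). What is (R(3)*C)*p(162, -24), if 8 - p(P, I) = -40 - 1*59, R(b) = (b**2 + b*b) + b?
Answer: 2247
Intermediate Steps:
R(b) = b + 2*b**2 (R(b) = (b**2 + b**2) + b = 2*b**2 + b = b + 2*b**2)
p(P, I) = 107 (p(P, I) = 8 - (-40 - 1*59) = 8 - (-40 - 59) = 8 - 1*(-99) = 8 + 99 = 107)
C = 1 (C = -(3/(-1) + 3/(-3))/4 = -(3*(-1) + 3*(-1/3))/4 = -(-3 - 1)/4 = -1/4*(-4) = 1)
(R(3)*C)*p(162, -24) = ((3*(1 + 2*3))*1)*107 = ((3*(1 + 6))*1)*107 = ((3*7)*1)*107 = (21*1)*107 = 21*107 = 2247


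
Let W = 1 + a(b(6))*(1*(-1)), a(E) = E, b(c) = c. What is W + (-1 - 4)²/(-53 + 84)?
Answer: -130/31 ≈ -4.1936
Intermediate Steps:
W = -5 (W = 1 + 6*(1*(-1)) = 1 + 6*(-1) = 1 - 6 = -5)
W + (-1 - 4)²/(-53 + 84) = -5 + (-1 - 4)²/(-53 + 84) = -5 + (-5)²/31 = -5 + 25*(1/31) = -5 + 25/31 = -130/31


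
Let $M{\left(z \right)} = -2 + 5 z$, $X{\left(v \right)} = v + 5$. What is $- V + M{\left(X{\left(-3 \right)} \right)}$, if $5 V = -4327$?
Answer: $\frac{4367}{5} \approx 873.4$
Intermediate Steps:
$X{\left(v \right)} = 5 + v$
$V = - \frac{4327}{5}$ ($V = \frac{1}{5} \left(-4327\right) = - \frac{4327}{5} \approx -865.4$)
$- V + M{\left(X{\left(-3 \right)} \right)} = \left(-1\right) \left(- \frac{4327}{5}\right) - \left(2 - 5 \left(5 - 3\right)\right) = \frac{4327}{5} + \left(-2 + 5 \cdot 2\right) = \frac{4327}{5} + \left(-2 + 10\right) = \frac{4327}{5} + 8 = \frac{4367}{5}$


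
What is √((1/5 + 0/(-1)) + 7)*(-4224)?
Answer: -25344*√5/5 ≈ -11334.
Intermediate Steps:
√((1/5 + 0/(-1)) + 7)*(-4224) = √((1*(⅕) + 0*(-1)) + 7)*(-4224) = √((⅕ + 0) + 7)*(-4224) = √(⅕ + 7)*(-4224) = √(36/5)*(-4224) = (6*√5/5)*(-4224) = -25344*√5/5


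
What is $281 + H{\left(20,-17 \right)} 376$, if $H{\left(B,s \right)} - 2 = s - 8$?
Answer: $-8367$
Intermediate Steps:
$H{\left(B,s \right)} = -6 + s$ ($H{\left(B,s \right)} = 2 + \left(s - 8\right) = 2 + \left(-8 + s\right) = -6 + s$)
$281 + H{\left(20,-17 \right)} 376 = 281 + \left(-6 - 17\right) 376 = 281 - 8648 = -8367$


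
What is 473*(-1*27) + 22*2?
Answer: -12727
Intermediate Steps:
473*(-1*27) + 22*2 = 473*(-27) + 44 = -12771 + 44 = -12727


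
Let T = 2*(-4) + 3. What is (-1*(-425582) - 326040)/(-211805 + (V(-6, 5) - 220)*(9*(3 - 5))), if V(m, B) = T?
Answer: -99542/207755 ≈ -0.47913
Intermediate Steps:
T = -5 (T = -8 + 3 = -5)
V(m, B) = -5
(-1*(-425582) - 326040)/(-211805 + (V(-6, 5) - 220)*(9*(3 - 5))) = (-1*(-425582) - 326040)/(-211805 + (-5 - 220)*(9*(3 - 5))) = (425582 - 326040)/(-211805 - 2025*(-2)) = 99542/(-211805 - 225*(-18)) = 99542/(-211805 + 4050) = 99542/(-207755) = 99542*(-1/207755) = -99542/207755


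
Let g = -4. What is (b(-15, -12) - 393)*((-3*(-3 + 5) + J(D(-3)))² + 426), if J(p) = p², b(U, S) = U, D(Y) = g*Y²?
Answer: -679126608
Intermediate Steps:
D(Y) = -4*Y²
(b(-15, -12) - 393)*((-3*(-3 + 5) + J(D(-3)))² + 426) = (-15 - 393)*((-3*(-3 + 5) + (-4*(-3)²)²)² + 426) = -408*((-3*2 + (-4*9)²)² + 426) = -408*((-6 + (-36)²)² + 426) = -408*((-6 + 1296)² + 426) = -408*(1290² + 426) = -408*(1664100 + 426) = -408*1664526 = -679126608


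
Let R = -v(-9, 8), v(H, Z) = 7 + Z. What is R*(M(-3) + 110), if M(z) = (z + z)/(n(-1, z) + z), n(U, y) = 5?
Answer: -1605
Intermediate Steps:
R = -15 (R = -(7 + 8) = -1*15 = -15)
M(z) = 2*z/(5 + z) (M(z) = (z + z)/(5 + z) = (2*z)/(5 + z) = 2*z/(5 + z))
R*(M(-3) + 110) = -15*(2*(-3)/(5 - 3) + 110) = -15*(2*(-3)/2 + 110) = -15*(2*(-3)*(½) + 110) = -15*(-3 + 110) = -15*107 = -1605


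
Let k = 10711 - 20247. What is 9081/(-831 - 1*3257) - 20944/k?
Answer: -15271/609112 ≈ -0.025071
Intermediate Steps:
k = -9536
9081/(-831 - 1*3257) - 20944/k = 9081/(-831 - 1*3257) - 20944/(-9536) = 9081/(-831 - 3257) - 20944*(-1/9536) = 9081/(-4088) + 1309/596 = 9081*(-1/4088) + 1309/596 = -9081/4088 + 1309/596 = -15271/609112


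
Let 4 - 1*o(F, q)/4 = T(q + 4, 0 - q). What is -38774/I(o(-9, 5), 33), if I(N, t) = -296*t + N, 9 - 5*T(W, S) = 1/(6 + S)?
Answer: 96935/24396 ≈ 3.9734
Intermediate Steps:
T(W, S) = 9/5 - 1/(5*(6 + S))
o(F, q) = 16 - 4*(53 - 9*q)/(5*(6 - q)) (o(F, q) = 16 - 4*(53 + 9*(0 - q))/(5*(6 + (0 - q))) = 16 - 4*(53 + 9*(-q))/(5*(6 - q)) = 16 - 4*(53 - 9*q)/(5*(6 - q)))
I(N, t) = N - 296*t
-38774/I(o(-9, 5), 33) = -38774/(4*(-67 + 11*5)/(5*(-6 + 5)) - 296*33) = -38774/((4/5)*(-67 + 55)/(-1) - 9768) = -38774/((4/5)*(-1)*(-12) - 9768) = -38774/(48/5 - 9768) = -38774/(-48792/5) = -38774*(-5/48792) = 96935/24396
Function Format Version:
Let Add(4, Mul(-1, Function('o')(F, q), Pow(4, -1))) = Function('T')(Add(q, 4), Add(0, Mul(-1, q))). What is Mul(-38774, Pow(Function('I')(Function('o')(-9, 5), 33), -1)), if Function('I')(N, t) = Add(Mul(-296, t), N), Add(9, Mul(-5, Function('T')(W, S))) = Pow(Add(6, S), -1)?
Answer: Rational(96935, 24396) ≈ 3.9734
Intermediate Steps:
Function('T')(W, S) = Add(Rational(9, 5), Mul(Rational(-1, 5), Pow(Add(6, S), -1)))
Function('o')(F, q) = Add(16, Mul(Rational(-4, 5), Pow(Add(6, Mul(-1, q)), -1), Add(53, Mul(-9, q)))) (Function('o')(F, q) = Add(16, Mul(-4, Mul(Rational(1, 5), Pow(Add(6, Add(0, Mul(-1, q))), -1), Add(53, Mul(9, Add(0, Mul(-1, q))))))) = Add(16, Mul(-4, Mul(Rational(1, 5), Pow(Add(6, Mul(-1, q)), -1), Add(53, Mul(9, Mul(-1, q)))))) = Add(16, Mul(-4, Mul(Rational(1, 5), Pow(Add(6, Mul(-1, q)), -1), Add(53, Mul(-9, q))))) = Add(16, Mul(Rational(-4, 5), Pow(Add(6, Mul(-1, q)), -1), Add(53, Mul(-9, q)))))
Function('I')(N, t) = Add(N, Mul(-296, t))
Mul(-38774, Pow(Function('I')(Function('o')(-9, 5), 33), -1)) = Mul(-38774, Pow(Add(Mul(Rational(4, 5), Pow(Add(-6, 5), -1), Add(-67, Mul(11, 5))), Mul(-296, 33)), -1)) = Mul(-38774, Pow(Add(Mul(Rational(4, 5), Pow(-1, -1), Add(-67, 55)), -9768), -1)) = Mul(-38774, Pow(Add(Mul(Rational(4, 5), -1, -12), -9768), -1)) = Mul(-38774, Pow(Add(Rational(48, 5), -9768), -1)) = Mul(-38774, Pow(Rational(-48792, 5), -1)) = Mul(-38774, Rational(-5, 48792)) = Rational(96935, 24396)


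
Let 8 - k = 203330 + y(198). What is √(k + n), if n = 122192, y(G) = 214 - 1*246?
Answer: I*√81098 ≈ 284.78*I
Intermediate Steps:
y(G) = -32 (y(G) = 214 - 246 = -32)
k = -203290 (k = 8 - (203330 - 32) = 8 - 1*203298 = 8 - 203298 = -203290)
√(k + n) = √(-203290 + 122192) = √(-81098) = I*√81098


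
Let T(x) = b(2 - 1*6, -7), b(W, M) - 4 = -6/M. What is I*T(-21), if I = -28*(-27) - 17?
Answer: 25126/7 ≈ 3589.4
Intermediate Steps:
b(W, M) = 4 - 6/M
T(x) = 34/7 (T(x) = 4 - 6/(-7) = 4 - 6*(-1/7) = 4 + 6/7 = 34/7)
I = 739 (I = 756 - 17 = 739)
I*T(-21) = 739*(34/7) = 25126/7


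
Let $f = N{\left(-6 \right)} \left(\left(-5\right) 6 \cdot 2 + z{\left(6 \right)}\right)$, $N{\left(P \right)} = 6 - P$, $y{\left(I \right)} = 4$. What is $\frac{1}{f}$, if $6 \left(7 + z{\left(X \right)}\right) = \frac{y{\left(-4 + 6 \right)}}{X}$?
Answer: $- \frac{3}{2408} \approx -0.0012458$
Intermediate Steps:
$z{\left(X \right)} = -7 + \frac{2}{3 X}$ ($z{\left(X \right)} = -7 + \frac{4 \frac{1}{X}}{6} = -7 + \frac{2}{3 X}$)
$f = - \frac{2408}{3}$ ($f = \left(6 - -6\right) \left(\left(-5\right) 6 \cdot 2 - \left(7 - \frac{2}{3 \cdot 6}\right)\right) = \left(6 + 6\right) \left(\left(-30\right) 2 + \left(-7 + \frac{2}{3} \cdot \frac{1}{6}\right)\right) = 12 \left(-60 + \left(-7 + \frac{1}{9}\right)\right) = 12 \left(-60 - \frac{62}{9}\right) = 12 \left(- \frac{602}{9}\right) = - \frac{2408}{3} \approx -802.67$)
$\frac{1}{f} = \frac{1}{- \frac{2408}{3}} = - \frac{3}{2408}$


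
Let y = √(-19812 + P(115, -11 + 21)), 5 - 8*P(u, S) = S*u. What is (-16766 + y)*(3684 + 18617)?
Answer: -373898566 + 22301*I*√319282/4 ≈ -3.739e+8 + 3.1503e+6*I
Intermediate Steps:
P(u, S) = 5/8 - S*u/8
y = I*√319282/4 (y = √(-19812 + (5/8 - ⅛*(-11 + 21)*115)) = √(-19812 + (5/8 - ⅛*10*115)) = √(-19812 + (5/8 - 575/4)) = √(-19812 - 1145/8) = √(-159641/8) = I*√319282/4 ≈ 141.26*I)
(-16766 + y)*(3684 + 18617) = (-16766 + I*√319282/4)*(3684 + 18617) = (-16766 + I*√319282/4)*22301 = -373898566 + 22301*I*√319282/4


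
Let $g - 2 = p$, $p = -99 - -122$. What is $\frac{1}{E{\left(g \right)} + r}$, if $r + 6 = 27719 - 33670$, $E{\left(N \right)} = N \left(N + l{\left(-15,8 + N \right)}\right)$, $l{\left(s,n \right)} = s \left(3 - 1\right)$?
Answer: $- \frac{1}{6082} \approx -0.00016442$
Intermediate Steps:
$p = 23$ ($p = -99 + 122 = 23$)
$l{\left(s,n \right)} = 2 s$ ($l{\left(s,n \right)} = s 2 = 2 s$)
$g = 25$ ($g = 2 + 23 = 25$)
$E{\left(N \right)} = N \left(-30 + N\right)$ ($E{\left(N \right)} = N \left(N + 2 \left(-15\right)\right) = N \left(N - 30\right) = N \left(-30 + N\right)$)
$r = -5957$ ($r = -6 + \left(27719 - 33670\right) = -6 - 5951 = -5957$)
$\frac{1}{E{\left(g \right)} + r} = \frac{1}{25 \left(-30 + 25\right) - 5957} = \frac{1}{25 \left(-5\right) - 5957} = \frac{1}{-125 - 5957} = \frac{1}{-6082} = - \frac{1}{6082}$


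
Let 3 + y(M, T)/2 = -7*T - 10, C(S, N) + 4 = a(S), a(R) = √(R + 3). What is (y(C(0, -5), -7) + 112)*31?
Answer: 5704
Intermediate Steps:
a(R) = √(3 + R)
C(S, N) = -4 + √(3 + S)
y(M, T) = -26 - 14*T (y(M, T) = -6 + 2*(-7*T - 10) = -6 + 2*(-10 - 7*T) = -6 + (-20 - 14*T) = -26 - 14*T)
(y(C(0, -5), -7) + 112)*31 = ((-26 - 14*(-7)) + 112)*31 = ((-26 + 98) + 112)*31 = (72 + 112)*31 = 184*31 = 5704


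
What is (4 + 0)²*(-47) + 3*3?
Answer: -743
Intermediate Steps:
(4 + 0)²*(-47) + 3*3 = 4²*(-47) + 9 = 16*(-47) + 9 = -752 + 9 = -743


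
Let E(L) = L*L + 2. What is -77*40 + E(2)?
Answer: -3074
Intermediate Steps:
E(L) = 2 + L² (E(L) = L² + 2 = 2 + L²)
-77*40 + E(2) = -77*40 + (2 + 2²) = -3080 + (2 + 4) = -3080 + 6 = -3074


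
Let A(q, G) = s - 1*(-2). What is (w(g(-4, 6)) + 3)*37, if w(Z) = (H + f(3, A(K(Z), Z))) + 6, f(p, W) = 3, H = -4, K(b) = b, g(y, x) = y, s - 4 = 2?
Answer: 296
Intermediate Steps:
s = 6 (s = 4 + 2 = 6)
A(q, G) = 8 (A(q, G) = 6 - 1*(-2) = 6 + 2 = 8)
w(Z) = 5 (w(Z) = (-4 + 3) + 6 = -1 + 6 = 5)
(w(g(-4, 6)) + 3)*37 = (5 + 3)*37 = 8*37 = 296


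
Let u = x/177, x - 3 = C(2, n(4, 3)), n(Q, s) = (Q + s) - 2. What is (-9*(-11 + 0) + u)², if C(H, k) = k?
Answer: 307335961/31329 ≈ 9810.0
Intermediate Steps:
n(Q, s) = -2 + Q + s
x = 8 (x = 3 + (-2 + 4 + 3) = 3 + 5 = 8)
u = 8/177 ≈ 0.045198
(-9*(-11 + 0) + u)² = (-9*(-11 + 0) + 8/177)² = (-9*(-11) + 8/177)² = (99 + 8/177)² = (17531/177)² = 307335961/31329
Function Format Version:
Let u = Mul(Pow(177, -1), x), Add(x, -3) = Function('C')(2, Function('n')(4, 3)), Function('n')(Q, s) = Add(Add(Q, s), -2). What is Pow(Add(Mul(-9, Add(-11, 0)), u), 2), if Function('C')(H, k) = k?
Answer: Rational(307335961, 31329) ≈ 9810.0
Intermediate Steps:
Function('n')(Q, s) = Add(-2, Q, s)
x = 8 (x = Add(3, Add(-2, 4, 3)) = Add(3, 5) = 8)
u = Rational(8, 177) (u = Mul(Pow(177, -1), 8) = Mul(Rational(1, 177), 8) = Rational(8, 177) ≈ 0.045198)
Pow(Add(Mul(-9, Add(-11, 0)), u), 2) = Pow(Add(Mul(-9, Add(-11, 0)), Rational(8, 177)), 2) = Pow(Add(Mul(-9, -11), Rational(8, 177)), 2) = Pow(Add(99, Rational(8, 177)), 2) = Pow(Rational(17531, 177), 2) = Rational(307335961, 31329)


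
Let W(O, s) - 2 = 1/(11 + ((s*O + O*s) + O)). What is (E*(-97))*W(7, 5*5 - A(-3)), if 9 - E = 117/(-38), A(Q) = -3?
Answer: -36553383/15580 ≈ -2346.2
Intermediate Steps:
E = 459/38 (E = 9 - 117/(-38) = 9 - 117*(-1)/38 = 9 - 1*(-117/38) = 9 + 117/38 = 459/38 ≈ 12.079)
W(O, s) = 2 + 1/(11 + O + 2*O*s) (W(O, s) = 2 + 1/(11 + ((s*O + O*s) + O)) = 2 + 1/(11 + ((O*s + O*s) + O)) = 2 + 1/(11 + (2*O*s + O)) = 2 + 1/(11 + (O + 2*O*s)) = 2 + 1/(11 + O + 2*O*s))
(E*(-97))*W(7, 5*5 - A(-3)) = ((459/38)*(-97))*((23 + 2*7 + 4*7*(5*5 - 1*(-3)))/(11 + 7 + 2*7*(5*5 - 1*(-3)))) = -44523*(23 + 14 + 4*7*(25 + 3))/(38*(11 + 7 + 2*7*(25 + 3))) = -44523*(23 + 14 + 4*7*28)/(38*(11 + 7 + 2*7*28)) = -44523*(23 + 14 + 784)/(38*(11 + 7 + 392)) = -44523*821/(38*410) = -44523*821/15580 = -44523/38*821/410 = -36553383/15580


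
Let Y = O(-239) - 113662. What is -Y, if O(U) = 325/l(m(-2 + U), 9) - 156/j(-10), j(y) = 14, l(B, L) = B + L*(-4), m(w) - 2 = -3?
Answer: 29443619/259 ≈ 1.1368e+5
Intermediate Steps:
m(w) = -1 (m(w) = 2 - 3 = -1)
l(B, L) = B - 4*L
O(U) = -5161/259 (O(U) = 325/(-1 - 4*9) - 156/14 = 325/(-1 - 36) - 156*1/14 = 325/(-37) - 78/7 = 325*(-1/37) - 78/7 = -325/37 - 78/7 = -5161/259)
Y = -29443619/259 (Y = -5161/259 - 113662 = -29443619/259 ≈ -1.1368e+5)
-Y = -1*(-29443619/259) = 29443619/259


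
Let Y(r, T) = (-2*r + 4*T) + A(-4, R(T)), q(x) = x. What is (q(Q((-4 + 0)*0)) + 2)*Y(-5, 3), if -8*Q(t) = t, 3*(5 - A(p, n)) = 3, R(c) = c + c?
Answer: 52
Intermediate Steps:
R(c) = 2*c
A(p, n) = 4 (A(p, n) = 5 - ⅓*3 = 5 - 1 = 4)
Q(t) = -t/8
Y(r, T) = 4 - 2*r + 4*T (Y(r, T) = (-2*r + 4*T) + 4 = 4 - 2*r + 4*T)
(q(Q((-4 + 0)*0)) + 2)*Y(-5, 3) = (-(-4 + 0)*0/8 + 2)*(4 - 2*(-5) + 4*3) = (-(-1)*0/2 + 2)*(4 + 10 + 12) = (-⅛*0 + 2)*26 = (0 + 2)*26 = 2*26 = 52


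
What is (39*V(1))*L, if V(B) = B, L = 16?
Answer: 624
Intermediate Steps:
(39*V(1))*L = (39*1)*16 = 39*16 = 624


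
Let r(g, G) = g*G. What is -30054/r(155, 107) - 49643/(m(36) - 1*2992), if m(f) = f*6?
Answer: 739899251/46039960 ≈ 16.071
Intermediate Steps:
m(f) = 6*f
r(g, G) = G*g
-30054/r(155, 107) - 49643/(m(36) - 1*2992) = -30054/(107*155) - 49643/(6*36 - 1*2992) = -30054/16585 - 49643/(216 - 2992) = -30054*1/16585 - 49643/(-2776) = -30054/16585 - 49643*(-1/2776) = -30054/16585 + 49643/2776 = 739899251/46039960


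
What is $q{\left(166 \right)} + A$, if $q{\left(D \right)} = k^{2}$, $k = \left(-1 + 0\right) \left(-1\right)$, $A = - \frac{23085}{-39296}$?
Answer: $\frac{62381}{39296} \approx 1.5875$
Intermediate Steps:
$A = \frac{23085}{39296}$ ($A = \left(-23085\right) \left(- \frac{1}{39296}\right) = \frac{23085}{39296} \approx 0.58746$)
$k = 1$ ($k = \left(-1\right) \left(-1\right) = 1$)
$q{\left(D \right)} = 1$ ($q{\left(D \right)} = 1^{2} = 1$)
$q{\left(166 \right)} + A = 1 + \frac{23085}{39296} = \frac{62381}{39296}$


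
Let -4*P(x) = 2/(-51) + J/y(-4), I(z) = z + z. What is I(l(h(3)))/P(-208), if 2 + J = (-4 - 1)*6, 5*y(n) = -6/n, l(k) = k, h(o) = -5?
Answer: -340/907 ≈ -0.37486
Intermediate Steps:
y(n) = -6/(5*n) (y(n) = (-6/n)/5 = -6/(5*n))
J = -32 (J = -2 + (-4 - 1)*6 = -2 - 5*6 = -2 - 30 = -32)
I(z) = 2*z
P(x) = 907/34 (P(x) = -(2/(-51) - 32/((-6/5/(-4))))/4 = -(2*(-1/51) - 32/((-6/5*(-¼))))/4 = -(-2/51 - 32/3/10)/4 = -(-2/51 - 32*10/3)/4 = -(-2/51 - 320/3)/4 = -¼*(-1814/17) = 907/34)
I(l(h(3)))/P(-208) = (2*(-5))/(907/34) = -10*34/907 = -340/907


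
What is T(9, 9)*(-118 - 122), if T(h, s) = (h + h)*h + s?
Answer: -41040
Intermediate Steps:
T(h, s) = s + 2*h² (T(h, s) = (2*h)*h + s = 2*h² + s = s + 2*h²)
T(9, 9)*(-118 - 122) = (9 + 2*9²)*(-118 - 122) = (9 + 2*81)*(-240) = (9 + 162)*(-240) = 171*(-240) = -41040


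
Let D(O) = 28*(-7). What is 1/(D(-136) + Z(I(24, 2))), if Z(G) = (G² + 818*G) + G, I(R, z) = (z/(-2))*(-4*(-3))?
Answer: -1/9880 ≈ -0.00010121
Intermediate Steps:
D(O) = -196
I(R, z) = -6*z (I(R, z) = (z*(-½))*12 = -z/2*12 = -6*z)
Z(G) = G² + 819*G
1/(D(-136) + Z(I(24, 2))) = 1/(-196 + (-6*2)*(819 - 6*2)) = 1/(-196 - 12*(819 - 12)) = 1/(-196 - 12*807) = 1/(-196 - 9684) = 1/(-9880) = -1/9880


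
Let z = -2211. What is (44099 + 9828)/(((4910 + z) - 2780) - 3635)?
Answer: -53927/3716 ≈ -14.512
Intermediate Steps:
(44099 + 9828)/(((4910 + z) - 2780) - 3635) = (44099 + 9828)/(((4910 - 2211) - 2780) - 3635) = 53927/((2699 - 2780) - 3635) = 53927/(-81 - 3635) = 53927/(-3716) = 53927*(-1/3716) = -53927/3716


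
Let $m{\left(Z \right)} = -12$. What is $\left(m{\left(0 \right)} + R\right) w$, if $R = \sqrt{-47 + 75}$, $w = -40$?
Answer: $480 - 80 \sqrt{7} \approx 268.34$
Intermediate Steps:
$R = 2 \sqrt{7}$ ($R = \sqrt{28} = 2 \sqrt{7} \approx 5.2915$)
$\left(m{\left(0 \right)} + R\right) w = \left(-12 + 2 \sqrt{7}\right) \left(-40\right) = 480 - 80 \sqrt{7}$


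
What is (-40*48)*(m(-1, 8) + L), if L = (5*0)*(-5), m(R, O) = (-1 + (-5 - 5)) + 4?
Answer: 13440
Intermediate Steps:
m(R, O) = -7 (m(R, O) = (-1 - 10) + 4 = -11 + 4 = -7)
L = 0 (L = 0*(-5) = 0)
(-40*48)*(m(-1, 8) + L) = (-40*48)*(-7 + 0) = -1920*(-7) = 13440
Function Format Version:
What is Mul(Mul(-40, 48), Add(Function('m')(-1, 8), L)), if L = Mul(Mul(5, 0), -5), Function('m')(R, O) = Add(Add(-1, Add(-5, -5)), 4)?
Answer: 13440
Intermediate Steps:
Function('m')(R, O) = -7 (Function('m')(R, O) = Add(Add(-1, -10), 4) = Add(-11, 4) = -7)
L = 0 (L = Mul(0, -5) = 0)
Mul(Mul(-40, 48), Add(Function('m')(-1, 8), L)) = Mul(Mul(-40, 48), Add(-7, 0)) = Mul(-1920, -7) = 13440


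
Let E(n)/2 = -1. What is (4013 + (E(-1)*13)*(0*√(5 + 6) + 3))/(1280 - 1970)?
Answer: -787/138 ≈ -5.7029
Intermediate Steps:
E(n) = -2 (E(n) = 2*(-1) = -2)
(4013 + (E(-1)*13)*(0*√(5 + 6) + 3))/(1280 - 1970) = (4013 + (-2*13)*(0*√(5 + 6) + 3))/(1280 - 1970) = (4013 - 26*(0*√11 + 3))/(-690) = (4013 - 26*(0 + 3))*(-1/690) = (4013 - 26*3)*(-1/690) = (4013 - 78)*(-1/690) = 3935*(-1/690) = -787/138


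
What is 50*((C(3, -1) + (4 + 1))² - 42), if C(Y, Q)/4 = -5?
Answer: 9150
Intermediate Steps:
C(Y, Q) = -20 (C(Y, Q) = 4*(-5) = -20)
50*((C(3, -1) + (4 + 1))² - 42) = 50*((-20 + (4 + 1))² - 42) = 50*((-20 + 5)² - 42) = 50*((-15)² - 42) = 50*(225 - 42) = 50*183 = 9150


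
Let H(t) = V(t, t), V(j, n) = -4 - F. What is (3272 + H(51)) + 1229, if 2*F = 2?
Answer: 4496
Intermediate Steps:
F = 1 (F = (½)*2 = 1)
V(j, n) = -5 (V(j, n) = -4 - 1*1 = -4 - 1 = -5)
H(t) = -5
(3272 + H(51)) + 1229 = (3272 - 5) + 1229 = 3267 + 1229 = 4496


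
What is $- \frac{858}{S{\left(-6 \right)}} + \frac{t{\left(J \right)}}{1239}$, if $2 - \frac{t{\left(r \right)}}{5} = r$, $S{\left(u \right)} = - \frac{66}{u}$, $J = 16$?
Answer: $- \frac{13816}{177} \approx -78.057$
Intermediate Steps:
$t{\left(r \right)} = 10 - 5 r$
$- \frac{858}{S{\left(-6 \right)}} + \frac{t{\left(J \right)}}{1239} = - \frac{858}{\left(-66\right) \frac{1}{-6}} + \frac{10 - 80}{1239} = - \frac{858}{\left(-66\right) \left(- \frac{1}{6}\right)} + \left(10 - 80\right) \frac{1}{1239} = - \frac{858}{11} - \frac{10}{177} = \left(-858\right) \frac{1}{11} - \frac{10}{177} = -78 - \frac{10}{177} = - \frac{13816}{177}$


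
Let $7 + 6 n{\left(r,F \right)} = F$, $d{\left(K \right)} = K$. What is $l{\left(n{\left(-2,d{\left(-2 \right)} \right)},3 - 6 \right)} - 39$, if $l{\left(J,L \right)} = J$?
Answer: $- \frac{81}{2} \approx -40.5$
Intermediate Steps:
$n{\left(r,F \right)} = - \frac{7}{6} + \frac{F}{6}$
$l{\left(n{\left(-2,d{\left(-2 \right)} \right)},3 - 6 \right)} - 39 = \left(- \frac{7}{6} + \frac{1}{6} \left(-2\right)\right) - 39 = \left(- \frac{7}{6} - \frac{1}{3}\right) - 39 = - \frac{3}{2} - 39 = - \frac{81}{2}$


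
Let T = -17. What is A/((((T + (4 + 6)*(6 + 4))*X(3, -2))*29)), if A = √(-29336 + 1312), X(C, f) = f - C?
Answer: -2*I*√7006/12035 ≈ -0.01391*I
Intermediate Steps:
A = 2*I*√7006 (A = √(-28024) = 2*I*√7006 ≈ 167.4*I)
A/((((T + (4 + 6)*(6 + 4))*X(3, -2))*29)) = (2*I*√7006)/((((-17 + (4 + 6)*(6 + 4))*(-2 - 1*3))*29)) = (2*I*√7006)/((((-17 + 10*10)*(-2 - 3))*29)) = (2*I*√7006)/((((-17 + 100)*(-5))*29)) = (2*I*√7006)/(((83*(-5))*29)) = (2*I*√7006)/((-415*29)) = (2*I*√7006)/(-12035) = (2*I*√7006)*(-1/12035) = -2*I*√7006/12035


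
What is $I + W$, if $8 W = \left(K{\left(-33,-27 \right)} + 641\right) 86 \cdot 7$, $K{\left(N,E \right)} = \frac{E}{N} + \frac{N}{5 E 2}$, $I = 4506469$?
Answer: $\frac{18036909061}{3960} \approx 4.5548 \cdot 10^{6}$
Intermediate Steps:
$K{\left(N,E \right)} = \frac{E}{N} + \frac{N}{10 E}$
$W = \frac{191291821}{3960}$ ($W = \frac{\left(\left(- \frac{27}{-33} + \frac{1}{10} \left(-33\right) \frac{1}{-27}\right) + 641\right) 86 \cdot 7}{8} = \frac{\left(\left(\left(-27\right) \left(- \frac{1}{33}\right) + \frac{1}{10} \left(-33\right) \left(- \frac{1}{27}\right)\right) + 641\right) 602}{8} = \frac{\left(\left(\frac{9}{11} + \frac{11}{90}\right) + 641\right) 602}{8} = \frac{\left(\frac{931}{990} + 641\right) 602}{8} = \frac{\frac{635521}{990} \cdot 602}{8} = \frac{1}{8} \cdot \frac{191291821}{495} = \frac{191291821}{3960} \approx 48306.0$)
$I + W = 4506469 + \frac{191291821}{3960} = \frac{18036909061}{3960}$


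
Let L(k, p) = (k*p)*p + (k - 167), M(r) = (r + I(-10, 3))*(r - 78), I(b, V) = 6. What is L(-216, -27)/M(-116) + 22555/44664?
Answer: -1642188677/238282440 ≈ -6.8918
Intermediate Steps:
M(r) = (-78 + r)*(6 + r) (M(r) = (r + 6)*(r - 78) = (6 + r)*(-78 + r) = (-78 + r)*(6 + r))
L(k, p) = -167 + k + k*p**2 (L(k, p) = k*p**2 + (-167 + k) = -167 + k + k*p**2)
L(-216, -27)/M(-116) + 22555/44664 = (-167 - 216 - 216*(-27)**2)/(-468 + (-116)**2 - 72*(-116)) + 22555/44664 = (-167 - 216 - 216*729)/(-468 + 13456 + 8352) + 22555*(1/44664) = (-167 - 216 - 157464)/21340 + 22555/44664 = -157847*1/21340 + 22555/44664 = -157847/21340 + 22555/44664 = -1642188677/238282440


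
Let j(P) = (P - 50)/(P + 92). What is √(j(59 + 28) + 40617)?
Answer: 4*√81338495/179 ≈ 201.54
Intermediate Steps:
j(P) = (-50 + P)/(92 + P)
√(j(59 + 28) + 40617) = √((-50 + (59 + 28))/(92 + (59 + 28)) + 40617) = √((-50 + 87)/(92 + 87) + 40617) = √(37/179 + 40617) = √(7270480/179) = 4*√81338495/179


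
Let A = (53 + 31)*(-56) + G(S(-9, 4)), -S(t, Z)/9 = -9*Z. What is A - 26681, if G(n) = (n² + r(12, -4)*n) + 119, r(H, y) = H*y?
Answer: 58158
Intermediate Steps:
S(t, Z) = 81*Z (S(t, Z) = -(-81)*Z = 81*Z)
G(n) = 119 + n² - 48*n (G(n) = (n² + (12*(-4))*n) + 119 = (n² - 48*n) + 119 = 119 + n² - 48*n)
A = 84839 (A = (53 + 31)*(-56) + (119 + (81*4)² - 3888*4) = 84*(-56) + (119 + 324² - 48*324) = -4704 + (119 + 104976 - 15552) = -4704 + 89543 = 84839)
A - 26681 = 84839 - 26681 = 58158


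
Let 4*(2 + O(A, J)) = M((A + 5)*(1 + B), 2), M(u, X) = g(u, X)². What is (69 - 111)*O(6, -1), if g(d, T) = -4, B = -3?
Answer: -84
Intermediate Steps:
M(u, X) = 16 (M(u, X) = (-4)² = 16)
O(A, J) = 2 (O(A, J) = -2 + (¼)*16 = -2 + 4 = 2)
(69 - 111)*O(6, -1) = (69 - 111)*2 = -42*2 = -84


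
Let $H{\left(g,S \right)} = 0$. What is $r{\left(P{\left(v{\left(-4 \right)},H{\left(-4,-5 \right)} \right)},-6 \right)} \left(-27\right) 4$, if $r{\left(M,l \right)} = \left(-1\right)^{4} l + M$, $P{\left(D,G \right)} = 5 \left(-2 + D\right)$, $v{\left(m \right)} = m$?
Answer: $3888$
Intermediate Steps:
$P{\left(D,G \right)} = -10 + 5 D$
$r{\left(M,l \right)} = M + l$ ($r{\left(M,l \right)} = 1 l + M = l + M = M + l$)
$r{\left(P{\left(v{\left(-4 \right)},H{\left(-4,-5 \right)} \right)},-6 \right)} \left(-27\right) 4 = \left(\left(-10 + 5 \left(-4\right)\right) - 6\right) \left(-27\right) 4 = \left(\left(-10 - 20\right) - 6\right) \left(-27\right) 4 = \left(-30 - 6\right) \left(-27\right) 4 = \left(-36\right) \left(-27\right) 4 = 972 \cdot 4 = 3888$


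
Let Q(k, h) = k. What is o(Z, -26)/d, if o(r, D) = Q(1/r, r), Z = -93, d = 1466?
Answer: -1/136338 ≈ -7.3347e-6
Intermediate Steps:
o(r, D) = 1/r
o(Z, -26)/d = 1/(-93*1466) = -1/93*1/1466 = -1/136338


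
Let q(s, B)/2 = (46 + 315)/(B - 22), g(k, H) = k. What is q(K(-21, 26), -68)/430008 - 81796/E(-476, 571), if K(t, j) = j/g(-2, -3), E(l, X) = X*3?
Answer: -27768116929/581529240 ≈ -47.750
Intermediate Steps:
E(l, X) = 3*X
K(t, j) = -j/2 (K(t, j) = j/(-2) = j*(-½) = -j/2)
q(s, B) = 722/(-22 + B) (q(s, B) = 2*((46 + 315)/(B - 22)) = 2*(361/(-22 + B)) = 722/(-22 + B))
q(K(-21, 26), -68)/430008 - 81796/E(-476, 571) = (722/(-22 - 68))/430008 - 81796/(3*571) = (722/(-90))*(1/430008) - 81796/1713 = (722*(-1/90))*(1/430008) - 81796*1/1713 = -361/45*1/430008 - 81796/1713 = -19/1018440 - 81796/1713 = -27768116929/581529240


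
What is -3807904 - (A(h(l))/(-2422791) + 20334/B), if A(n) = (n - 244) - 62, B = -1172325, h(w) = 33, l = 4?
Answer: -171675933564453037/45084102525 ≈ -3.8079e+6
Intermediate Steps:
A(n) = -306 + n (A(n) = (-244 + n) - 62 = -306 + n)
-3807904 - (A(h(l))/(-2422791) + 20334/B) = -3807904 - ((-306 + 33)/(-2422791) + 20334/(-1172325)) = -3807904 - (-273*(-1/2422791) + 20334*(-1/1172325)) = -3807904 - (13/115371 - 6778/390775) = -3807904 - 1*(-776904563/45084102525) = -3807904 + 776904563/45084102525 = -171675933564453037/45084102525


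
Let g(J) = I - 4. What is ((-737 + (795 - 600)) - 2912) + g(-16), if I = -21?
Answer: -3479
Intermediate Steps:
g(J) = -25 (g(J) = -21 - 4 = -25)
((-737 + (795 - 600)) - 2912) + g(-16) = ((-737 + (795 - 600)) - 2912) - 25 = ((-737 + 195) - 2912) - 25 = (-542 - 2912) - 25 = -3454 - 25 = -3479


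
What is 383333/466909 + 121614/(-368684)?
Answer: 42273036323/86070938878 ≈ 0.49114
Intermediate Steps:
383333/466909 + 121614/(-368684) = 383333*(1/466909) + 121614*(-1/368684) = 383333/466909 - 60807/184342 = 42273036323/86070938878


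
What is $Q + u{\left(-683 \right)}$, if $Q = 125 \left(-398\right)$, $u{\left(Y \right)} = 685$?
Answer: $-49065$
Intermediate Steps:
$Q = -49750$
$Q + u{\left(-683 \right)} = -49750 + 685 = -49065$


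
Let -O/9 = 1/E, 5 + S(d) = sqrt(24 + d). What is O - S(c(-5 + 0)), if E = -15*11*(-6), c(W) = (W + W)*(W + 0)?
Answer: 549/110 - sqrt(74) ≈ -3.6114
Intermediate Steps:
c(W) = 2*W**2 (c(W) = (2*W)*W = 2*W**2)
E = 990 (E = -165*(-6) = 990)
S(d) = -5 + sqrt(24 + d)
O = -1/110 (O = -9/990 = -9*1/990 = -1/110 ≈ -0.0090909)
O - S(c(-5 + 0)) = -1/110 - (-5 + sqrt(24 + 2*(-5 + 0)**2)) = -1/110 - (-5 + sqrt(24 + 2*(-5)**2)) = -1/110 - (-5 + sqrt(24 + 2*25)) = -1/110 - (-5 + sqrt(24 + 50)) = -1/110 - (-5 + sqrt(74)) = -1/110 + (5 - sqrt(74)) = 549/110 - sqrt(74)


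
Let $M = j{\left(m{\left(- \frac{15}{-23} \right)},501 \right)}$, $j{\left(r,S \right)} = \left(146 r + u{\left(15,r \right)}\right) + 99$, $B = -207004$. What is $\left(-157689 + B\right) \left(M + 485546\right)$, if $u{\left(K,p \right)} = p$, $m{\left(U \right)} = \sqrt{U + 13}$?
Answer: $-177111331985 - \frac{53609871 \sqrt{7222}}{23} \approx -1.7731 \cdot 10^{11}$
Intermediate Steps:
$m{\left(U \right)} = \sqrt{13 + U}$
$j{\left(r,S \right)} = 99 + 147 r$ ($j{\left(r,S \right)} = \left(146 r + r\right) + 99 = 147 r + 99 = 99 + 147 r$)
$M = 99 + \frac{147 \sqrt{7222}}{23}$ ($M = 99 + 147 \sqrt{13 - \frac{15}{-23}} = 99 + 147 \sqrt{13 - - \frac{15}{23}} = 99 + 147 \sqrt{13 + \frac{15}{23}} = 99 + 147 \sqrt{\frac{314}{23}} = 99 + 147 \frac{\sqrt{7222}}{23} = 99 + \frac{147 \sqrt{7222}}{23} \approx 642.15$)
$\left(-157689 + B\right) \left(M + 485546\right) = \left(-157689 - 207004\right) \left(\left(99 + \frac{147 \sqrt{7222}}{23}\right) + 485546\right) = - 364693 \left(485645 + \frac{147 \sqrt{7222}}{23}\right) = -177111331985 - \frac{53609871 \sqrt{7222}}{23}$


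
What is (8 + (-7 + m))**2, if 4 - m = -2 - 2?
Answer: 81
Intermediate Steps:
m = 8 (m = 4 - (-2 - 2) = 4 - 1*(-4) = 4 + 4 = 8)
(8 + (-7 + m))**2 = (8 + (-7 + 8))**2 = (8 + 1)**2 = 9**2 = 81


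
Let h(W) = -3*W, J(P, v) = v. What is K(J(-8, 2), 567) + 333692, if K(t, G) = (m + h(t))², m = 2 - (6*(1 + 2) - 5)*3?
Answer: 335541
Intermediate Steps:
m = -37 (m = 2 - (6*3 - 5)*3 = 2 - (18 - 5)*3 = 2 - 13*3 = 2 - 1*39 = 2 - 39 = -37)
K(t, G) = (-37 - 3*t)²
K(J(-8, 2), 567) + 333692 = (37 + 3*2)² + 333692 = (37 + 6)² + 333692 = 43² + 333692 = 1849 + 333692 = 335541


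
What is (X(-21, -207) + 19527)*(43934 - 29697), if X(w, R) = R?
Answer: 275058840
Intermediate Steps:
(X(-21, -207) + 19527)*(43934 - 29697) = (-207 + 19527)*(43934 - 29697) = 19320*14237 = 275058840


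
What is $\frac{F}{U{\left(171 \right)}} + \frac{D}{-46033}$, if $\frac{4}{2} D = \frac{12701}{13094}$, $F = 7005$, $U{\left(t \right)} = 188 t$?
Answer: $\frac{27064758581}{124214122866} \approx 0.21789$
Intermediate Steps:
$D = \frac{12701}{26188}$ ($D = \frac{12701 \cdot \frac{1}{13094}}{2} = \frac{1}{2} \cdot \frac{12701}{13094} = \frac{12701}{26188} \approx 0.48499$)
$\frac{F}{U{\left(171 \right)}} + \frac{D}{-46033} = \frac{7005}{188 \cdot 171} + \frac{12701}{26188 \left(-46033\right)} = \frac{7005}{32148} + \frac{12701}{26188} \left(- \frac{1}{46033}\right) = 7005 \cdot \frac{1}{32148} - \frac{977}{92731708} = \frac{2335}{10716} - \frac{977}{92731708} = \frac{27064758581}{124214122866}$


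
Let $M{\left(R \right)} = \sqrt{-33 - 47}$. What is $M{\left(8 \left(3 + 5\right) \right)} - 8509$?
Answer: $-8509 + 4 i \sqrt{5} \approx -8509.0 + 8.9443 i$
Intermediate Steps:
$M{\left(R \right)} = 4 i \sqrt{5}$ ($M{\left(R \right)} = \sqrt{-80} = 4 i \sqrt{5}$)
$M{\left(8 \left(3 + 5\right) \right)} - 8509 = 4 i \sqrt{5} - 8509 = -8509 + 4 i \sqrt{5}$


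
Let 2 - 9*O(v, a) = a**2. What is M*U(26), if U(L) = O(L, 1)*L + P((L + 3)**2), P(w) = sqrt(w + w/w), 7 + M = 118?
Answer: 962/3 + 111*sqrt(842) ≈ 3541.6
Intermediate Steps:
M = 111 (M = -7 + 118 = 111)
P(w) = sqrt(1 + w) (P(w) = sqrt(w + 1) = sqrt(1 + w))
O(v, a) = 2/9 - a**2/9
U(L) = sqrt(1 + (3 + L)**2) + L/9 (U(L) = (2/9 - 1/9*1**2)*L + sqrt(1 + (L + 3)**2) = (2/9 - 1/9*1)*L + sqrt(1 + (3 + L)**2) = (2/9 - 1/9)*L + sqrt(1 + (3 + L)**2) = L/9 + sqrt(1 + (3 + L)**2) = sqrt(1 + (3 + L)**2) + L/9)
M*U(26) = 111*(sqrt(1 + (3 + 26)**2) + (1/9)*26) = 111*(sqrt(1 + 29**2) + 26/9) = 111*(sqrt(1 + 841) + 26/9) = 111*(sqrt(842) + 26/9) = 111*(26/9 + sqrt(842)) = 962/3 + 111*sqrt(842)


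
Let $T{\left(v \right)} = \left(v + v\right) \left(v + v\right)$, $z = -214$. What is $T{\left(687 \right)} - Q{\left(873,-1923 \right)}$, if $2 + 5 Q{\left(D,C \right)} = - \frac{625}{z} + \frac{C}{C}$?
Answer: $\frac{2020026909}{1070} \approx 1.8879 \cdot 10^{6}$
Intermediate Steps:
$Q{\left(D,C \right)} = \frac{411}{1070}$ ($Q{\left(D,C \right)} = - \frac{2}{5} + \frac{- \frac{625}{-214} + \frac{C}{C}}{5} = - \frac{2}{5} + \frac{\left(-625\right) \left(- \frac{1}{214}\right) + 1}{5} = - \frac{2}{5} + \frac{\frac{625}{214} + 1}{5} = - \frac{2}{5} + \frac{1}{5} \cdot \frac{839}{214} = - \frac{2}{5} + \frac{839}{1070} = \frac{411}{1070}$)
$T{\left(v \right)} = 4 v^{2}$ ($T{\left(v \right)} = 2 v 2 v = 4 v^{2}$)
$T{\left(687 \right)} - Q{\left(873,-1923 \right)} = 4 \cdot 687^{2} - \frac{411}{1070} = 4 \cdot 471969 - \frac{411}{1070} = 1887876 - \frac{411}{1070} = \frac{2020026909}{1070}$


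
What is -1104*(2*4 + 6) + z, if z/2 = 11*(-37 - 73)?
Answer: -17876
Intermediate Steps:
z = -2420 (z = 2*(11*(-37 - 73)) = 2*(11*(-110)) = 2*(-1210) = -2420)
-1104*(2*4 + 6) + z = -1104*(2*4 + 6) - 2420 = -1104*(8 + 6) - 2420 = -1104*14 - 2420 = -552*28 - 2420 = -15456 - 2420 = -17876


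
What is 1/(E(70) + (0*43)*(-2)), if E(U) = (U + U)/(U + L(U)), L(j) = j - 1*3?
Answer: 137/140 ≈ 0.97857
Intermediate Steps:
L(j) = -3 + j (L(j) = j - 3 = -3 + j)
E(U) = 2*U/(-3 + 2*U) (E(U) = (U + U)/(U + (-3 + U)) = (2*U)/(-3 + 2*U) = 2*U/(-3 + 2*U))
1/(E(70) + (0*43)*(-2)) = 1/(2*70/(-3 + 2*70) + (0*43)*(-2)) = 1/(2*70/(-3 + 140) + 0*(-2)) = 1/(2*70/137 + 0) = 1/(2*70*(1/137) + 0) = 1/(140/137 + 0) = 1/(140/137) = 137/140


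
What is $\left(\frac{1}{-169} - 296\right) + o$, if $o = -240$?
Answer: $- \frac{90585}{169} \approx -536.01$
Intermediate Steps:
$\left(\frac{1}{-169} - 296\right) + o = \left(\frac{1}{-169} - 296\right) - 240 = \left(- \frac{1}{169} - 296\right) - 240 = - \frac{50025}{169} - 240 = - \frac{90585}{169}$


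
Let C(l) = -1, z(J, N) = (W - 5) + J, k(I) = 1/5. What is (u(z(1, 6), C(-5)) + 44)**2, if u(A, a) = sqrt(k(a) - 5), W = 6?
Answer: 9656/5 + 176*I*sqrt(30)/5 ≈ 1931.2 + 192.8*I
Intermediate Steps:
k(I) = 1/5 (k(I) = 1*(1/5) = 1/5)
z(J, N) = 1 + J (z(J, N) = (6 - 5) + J = 1 + J)
u(A, a) = 2*I*sqrt(30)/5 (u(A, a) = sqrt(1/5 - 5) = sqrt(-24/5) = 2*I*sqrt(30)/5)
(u(z(1, 6), C(-5)) + 44)**2 = (2*I*sqrt(30)/5 + 44)**2 = (44 + 2*I*sqrt(30)/5)**2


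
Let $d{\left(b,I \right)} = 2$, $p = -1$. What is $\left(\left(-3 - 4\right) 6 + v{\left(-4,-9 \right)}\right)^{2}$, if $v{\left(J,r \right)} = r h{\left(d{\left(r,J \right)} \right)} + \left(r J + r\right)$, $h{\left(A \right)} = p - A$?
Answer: $144$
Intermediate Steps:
$h{\left(A \right)} = -1 - A$
$v{\left(J,r \right)} = - 2 r + J r$ ($v{\left(J,r \right)} = r \left(-1 - 2\right) + \left(r J + r\right) = r \left(-1 - 2\right) + \left(J r + r\right) = r \left(-3\right) + \left(r + J r\right) = - 3 r + \left(r + J r\right) = - 2 r + J r$)
$\left(\left(-3 - 4\right) 6 + v{\left(-4,-9 \right)}\right)^{2} = \left(\left(-3 - 4\right) 6 - 9 \left(-2 - 4\right)\right)^{2} = \left(\left(-7\right) 6 - -54\right)^{2} = \left(-42 + 54\right)^{2} = 12^{2} = 144$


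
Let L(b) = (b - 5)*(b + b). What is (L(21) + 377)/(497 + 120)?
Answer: 1049/617 ≈ 1.7002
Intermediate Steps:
L(b) = 2*b*(-5 + b) (L(b) = (-5 + b)*(2*b) = 2*b*(-5 + b))
(L(21) + 377)/(497 + 120) = (2*21*(-5 + 21) + 377)/(497 + 120) = (2*21*16 + 377)/617 = (672 + 377)*(1/617) = 1049*(1/617) = 1049/617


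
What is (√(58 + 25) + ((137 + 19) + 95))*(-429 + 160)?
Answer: -67519 - 269*√83 ≈ -69970.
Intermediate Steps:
(√(58 + 25) + ((137 + 19) + 95))*(-429 + 160) = (√83 + (156 + 95))*(-269) = (√83 + 251)*(-269) = (251 + √83)*(-269) = -67519 - 269*√83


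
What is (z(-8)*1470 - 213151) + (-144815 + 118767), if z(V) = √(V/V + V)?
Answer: -239199 + 1470*I*√7 ≈ -2.392e+5 + 3889.3*I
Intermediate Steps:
z(V) = √(1 + V)
(z(-8)*1470 - 213151) + (-144815 + 118767) = (√(1 - 8)*1470 - 213151) + (-144815 + 118767) = (√(-7)*1470 - 213151) - 26048 = ((I*√7)*1470 - 213151) - 26048 = (1470*I*√7 - 213151) - 26048 = (-213151 + 1470*I*√7) - 26048 = -239199 + 1470*I*√7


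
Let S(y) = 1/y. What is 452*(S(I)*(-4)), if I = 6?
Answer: -904/3 ≈ -301.33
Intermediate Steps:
452*(S(I)*(-4)) = 452*(-4/6) = 452*((⅙)*(-4)) = 452*(-⅔) = -904/3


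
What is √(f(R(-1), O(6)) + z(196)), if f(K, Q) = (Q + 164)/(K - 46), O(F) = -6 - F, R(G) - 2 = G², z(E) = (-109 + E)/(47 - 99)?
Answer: I*√6509555/1118 ≈ 2.2821*I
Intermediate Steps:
z(E) = 109/52 - E/52 (z(E) = (-109 + E)/(-52) = (-109 + E)*(-1/52) = 109/52 - E/52)
R(G) = 2 + G²
f(K, Q) = (164 + Q)/(-46 + K)
√(f(R(-1), O(6)) + z(196)) = √((164 + (-6 - 1*6))/(-46 + (2 + (-1)²)) + (109/52 - 1/52*196)) = √((164 + (-6 - 6))/(-46 + (2 + 1)) + (109/52 - 49/13)) = √((164 - 12)/(-46 + 3) - 87/52) = √(152/(-43) - 87/52) = √(-1/43*152 - 87/52) = √(-152/43 - 87/52) = √(-11645/2236) = I*√6509555/1118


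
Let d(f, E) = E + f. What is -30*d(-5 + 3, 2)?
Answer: 0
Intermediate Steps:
-30*d(-5 + 3, 2) = -30*(2 + (-5 + 3)) = -30*(2 - 2) = -30*0 = 0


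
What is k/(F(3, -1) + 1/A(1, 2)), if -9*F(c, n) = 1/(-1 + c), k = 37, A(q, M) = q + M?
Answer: 666/5 ≈ 133.20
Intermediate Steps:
A(q, M) = M + q
F(c, n) = -1/(9*(-1 + c))
k/(F(3, -1) + 1/A(1, 2)) = 37/(-1/(-9 + 9*3) + 1/(2 + 1)) = 37/(-1/(-9 + 27) + 1/3) = 37/(-1/18 + ⅓) = 37/(5/18) = 37*(18/5) = 666/5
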